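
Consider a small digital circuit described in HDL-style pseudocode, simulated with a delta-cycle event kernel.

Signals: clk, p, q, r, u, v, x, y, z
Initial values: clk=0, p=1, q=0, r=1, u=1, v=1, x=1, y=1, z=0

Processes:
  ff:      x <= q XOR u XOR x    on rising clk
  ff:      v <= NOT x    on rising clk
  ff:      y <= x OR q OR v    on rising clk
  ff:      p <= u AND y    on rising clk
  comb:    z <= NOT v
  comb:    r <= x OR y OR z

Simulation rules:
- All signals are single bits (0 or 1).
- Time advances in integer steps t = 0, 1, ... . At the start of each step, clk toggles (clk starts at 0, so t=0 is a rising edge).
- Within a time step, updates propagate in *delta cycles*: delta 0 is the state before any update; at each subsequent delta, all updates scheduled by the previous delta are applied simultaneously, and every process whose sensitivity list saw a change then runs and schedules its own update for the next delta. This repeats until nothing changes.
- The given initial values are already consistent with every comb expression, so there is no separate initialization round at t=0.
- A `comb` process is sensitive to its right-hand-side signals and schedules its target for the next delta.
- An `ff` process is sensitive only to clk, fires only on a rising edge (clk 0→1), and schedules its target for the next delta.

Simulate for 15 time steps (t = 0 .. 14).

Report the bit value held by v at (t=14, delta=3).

t=0 Δ0: r=1 p=1 x=1 y=1 q=0 z=0 v=1 u=1 clk=0
  Δ1: clk:0→1
  Δ2: x:1→0, v:1→0
  Δ3: z:0→1
  (3Δ to stable)
t=1 Δ0: r=1 p=1 x=0 y=1 q=0 z=1 v=0 u=1 clk=1
  Δ1: clk:1→0
  (1Δ to stable)
t=2 Δ0: r=1 p=1 x=0 y=1 q=0 z=1 v=0 u=1 clk=0
  Δ1: clk:0→1
  Δ2: x:0→1, y:1→0, v:0→1
  Δ3: z:1→0
  (3Δ to stable)
t=3 Δ0: r=1 p=1 x=1 y=0 q=0 z=0 v=1 u=1 clk=1
  Δ1: clk:1→0
  (1Δ to stable)
t=4 Δ0: r=1 p=1 x=1 y=0 q=0 z=0 v=1 u=1 clk=0
  Δ1: clk:0→1
  Δ2: p:1→0, x:1→0, y:0→1, v:1→0
  Δ3: z:0→1
  (3Δ to stable)
t=5 Δ0: r=1 p=0 x=0 y=1 q=0 z=1 v=0 u=1 clk=1
  Δ1: clk:1→0
  (1Δ to stable)
t=6 Δ0: r=1 p=0 x=0 y=1 q=0 z=1 v=0 u=1 clk=0
  Δ1: clk:0→1
  Δ2: p:0→1, x:0→1, y:1→0, v:0→1
  Δ3: z:1→0
  (3Δ to stable)
t=7 Δ0: r=1 p=1 x=1 y=0 q=0 z=0 v=1 u=1 clk=1
  Δ1: clk:1→0
  (1Δ to stable)
t=8 Δ0: r=1 p=1 x=1 y=0 q=0 z=0 v=1 u=1 clk=0
  Δ1: clk:0→1
  Δ2: p:1→0, x:1→0, y:0→1, v:1→0
  Δ3: z:0→1
  (3Δ to stable)
t=9 Δ0: r=1 p=0 x=0 y=1 q=0 z=1 v=0 u=1 clk=1
  Δ1: clk:1→0
  (1Δ to stable)
t=10 Δ0: r=1 p=0 x=0 y=1 q=0 z=1 v=0 u=1 clk=0
  Δ1: clk:0→1
  Δ2: p:0→1, x:0→1, y:1→0, v:0→1
  Δ3: z:1→0
  (3Δ to stable)
t=11 Δ0: r=1 p=1 x=1 y=0 q=0 z=0 v=1 u=1 clk=1
  Δ1: clk:1→0
  (1Δ to stable)
t=12 Δ0: r=1 p=1 x=1 y=0 q=0 z=0 v=1 u=1 clk=0
  Δ1: clk:0→1
  Δ2: p:1→0, x:1→0, y:0→1, v:1→0
  Δ3: z:0→1
  (3Δ to stable)
t=13 Δ0: r=1 p=0 x=0 y=1 q=0 z=1 v=0 u=1 clk=1
  Δ1: clk:1→0
  (1Δ to stable)
t=14 Δ0: r=1 p=0 x=0 y=1 q=0 z=1 v=0 u=1 clk=0
  Δ1: clk:0→1
  Δ2: p:0→1, x:0→1, y:1→0, v:0→1
  Δ3: z:1→0
  (3Δ to stable)

1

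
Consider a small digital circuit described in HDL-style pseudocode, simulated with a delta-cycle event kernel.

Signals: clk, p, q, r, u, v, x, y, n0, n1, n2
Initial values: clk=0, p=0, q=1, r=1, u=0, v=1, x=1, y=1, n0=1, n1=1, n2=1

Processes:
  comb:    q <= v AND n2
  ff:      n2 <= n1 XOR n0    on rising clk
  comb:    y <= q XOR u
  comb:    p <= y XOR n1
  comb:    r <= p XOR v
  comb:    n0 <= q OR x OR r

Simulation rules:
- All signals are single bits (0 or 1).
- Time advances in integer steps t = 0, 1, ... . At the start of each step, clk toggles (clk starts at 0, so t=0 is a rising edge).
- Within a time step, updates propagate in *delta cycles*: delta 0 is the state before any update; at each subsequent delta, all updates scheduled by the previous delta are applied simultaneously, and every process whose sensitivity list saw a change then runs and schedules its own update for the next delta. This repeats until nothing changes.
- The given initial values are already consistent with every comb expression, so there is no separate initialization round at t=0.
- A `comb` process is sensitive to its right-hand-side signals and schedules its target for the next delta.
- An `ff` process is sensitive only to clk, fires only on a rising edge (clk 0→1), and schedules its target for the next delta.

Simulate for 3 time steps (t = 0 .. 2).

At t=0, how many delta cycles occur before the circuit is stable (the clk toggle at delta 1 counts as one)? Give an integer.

t=0 Δ0: r=1 n2=1 y=1 u=0 clk=0 n0=1 x=1 v=1 p=0 q=1 n1=1
  Δ1: clk:0→1
  Δ2: n2:1→0
  Δ3: q:1→0
  Δ4: y:1→0
  Δ5: p:0→1
  Δ6: r:1→0
  (6Δ to stable)
t=1 Δ0: r=0 n2=0 y=0 u=0 clk=1 n0=1 x=1 v=1 p=1 q=0 n1=1
  Δ1: clk:1→0
  (1Δ to stable)
t=2 Δ0: r=0 n2=0 y=0 u=0 clk=0 n0=1 x=1 v=1 p=1 q=0 n1=1
  Δ1: clk:0→1
  (1Δ to stable)

6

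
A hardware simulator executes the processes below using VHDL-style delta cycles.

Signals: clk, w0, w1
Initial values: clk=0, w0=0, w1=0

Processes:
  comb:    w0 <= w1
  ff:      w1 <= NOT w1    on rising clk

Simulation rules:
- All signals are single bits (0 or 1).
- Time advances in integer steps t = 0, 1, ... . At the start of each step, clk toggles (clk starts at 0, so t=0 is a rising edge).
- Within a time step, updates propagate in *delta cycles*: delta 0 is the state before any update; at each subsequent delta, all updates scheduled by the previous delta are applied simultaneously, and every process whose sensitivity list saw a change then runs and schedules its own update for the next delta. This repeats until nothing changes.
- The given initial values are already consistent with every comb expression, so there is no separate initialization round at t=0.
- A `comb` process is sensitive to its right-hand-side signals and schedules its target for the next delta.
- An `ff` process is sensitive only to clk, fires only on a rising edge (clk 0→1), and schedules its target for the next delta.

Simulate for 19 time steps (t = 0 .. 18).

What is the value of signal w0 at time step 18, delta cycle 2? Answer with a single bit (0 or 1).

t=0 Δ0: clk=0 w0=0 w1=0
  Δ1: clk:0→1
  Δ2: w1:0→1
  Δ3: w0:0→1
  (3Δ to stable)
t=1 Δ0: clk=1 w0=1 w1=1
  Δ1: clk:1→0
  (1Δ to stable)
t=2 Δ0: clk=0 w0=1 w1=1
  Δ1: clk:0→1
  Δ2: w1:1→0
  Δ3: w0:1→0
  (3Δ to stable)
t=3 Δ0: clk=1 w0=0 w1=0
  Δ1: clk:1→0
  (1Δ to stable)
t=4 Δ0: clk=0 w0=0 w1=0
  Δ1: clk:0→1
  Δ2: w1:0→1
  Δ3: w0:0→1
  (3Δ to stable)
t=5 Δ0: clk=1 w0=1 w1=1
  Δ1: clk:1→0
  (1Δ to stable)
t=6 Δ0: clk=0 w0=1 w1=1
  Δ1: clk:0→1
  Δ2: w1:1→0
  Δ3: w0:1→0
  (3Δ to stable)
t=7 Δ0: clk=1 w0=0 w1=0
  Δ1: clk:1→0
  (1Δ to stable)
t=8 Δ0: clk=0 w0=0 w1=0
  Δ1: clk:0→1
  Δ2: w1:0→1
  Δ3: w0:0→1
  (3Δ to stable)
t=9 Δ0: clk=1 w0=1 w1=1
  Δ1: clk:1→0
  (1Δ to stable)
t=10 Δ0: clk=0 w0=1 w1=1
  Δ1: clk:0→1
  Δ2: w1:1→0
  Δ3: w0:1→0
  (3Δ to stable)
t=11 Δ0: clk=1 w0=0 w1=0
  Δ1: clk:1→0
  (1Δ to stable)
t=12 Δ0: clk=0 w0=0 w1=0
  Δ1: clk:0→1
  Δ2: w1:0→1
  Δ3: w0:0→1
  (3Δ to stable)
t=13 Δ0: clk=1 w0=1 w1=1
  Δ1: clk:1→0
  (1Δ to stable)
t=14 Δ0: clk=0 w0=1 w1=1
  Δ1: clk:0→1
  Δ2: w1:1→0
  Δ3: w0:1→0
  (3Δ to stable)
t=15 Δ0: clk=1 w0=0 w1=0
  Δ1: clk:1→0
  (1Δ to stable)
t=16 Δ0: clk=0 w0=0 w1=0
  Δ1: clk:0→1
  Δ2: w1:0→1
  Δ3: w0:0→1
  (3Δ to stable)
t=17 Δ0: clk=1 w0=1 w1=1
  Δ1: clk:1→0
  (1Δ to stable)
t=18 Δ0: clk=0 w0=1 w1=1
  Δ1: clk:0→1
  Δ2: w1:1→0
  Δ3: w0:1→0
  (3Δ to stable)

1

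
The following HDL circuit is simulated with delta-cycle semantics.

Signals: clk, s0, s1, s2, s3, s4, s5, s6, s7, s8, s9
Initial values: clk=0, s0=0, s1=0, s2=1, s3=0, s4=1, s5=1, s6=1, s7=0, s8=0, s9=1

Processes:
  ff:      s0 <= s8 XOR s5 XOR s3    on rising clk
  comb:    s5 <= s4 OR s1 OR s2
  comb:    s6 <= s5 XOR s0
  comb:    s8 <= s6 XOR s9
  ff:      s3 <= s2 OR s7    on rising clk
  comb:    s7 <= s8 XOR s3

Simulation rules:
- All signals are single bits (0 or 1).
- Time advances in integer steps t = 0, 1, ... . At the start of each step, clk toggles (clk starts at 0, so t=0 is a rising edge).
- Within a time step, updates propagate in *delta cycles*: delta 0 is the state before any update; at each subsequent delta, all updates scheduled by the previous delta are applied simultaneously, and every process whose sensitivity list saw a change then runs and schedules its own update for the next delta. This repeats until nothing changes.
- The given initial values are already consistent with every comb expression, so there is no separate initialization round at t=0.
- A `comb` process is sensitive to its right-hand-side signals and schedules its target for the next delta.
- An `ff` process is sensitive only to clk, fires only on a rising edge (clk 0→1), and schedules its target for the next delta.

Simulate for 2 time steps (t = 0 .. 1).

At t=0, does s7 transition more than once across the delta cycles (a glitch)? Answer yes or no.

yes

t=0 Δ0: s3=0 s9=1 s6=1 s2=1 s1=0 s8=0 s0=0 s7=0 s5=1 s4=1 clk=0
  Δ1: clk:0→1
  Δ2: s3:0→1, s0:0→1
  Δ3: s6:1→0, s7:0→1
  Δ4: s8:0→1
  Δ5: s7:1→0
  (5Δ to stable)
t=1 Δ0: s3=1 s9=1 s6=0 s2=1 s1=0 s8=1 s0=1 s7=0 s5=1 s4=1 clk=1
  Δ1: clk:1→0
  (1Δ to stable)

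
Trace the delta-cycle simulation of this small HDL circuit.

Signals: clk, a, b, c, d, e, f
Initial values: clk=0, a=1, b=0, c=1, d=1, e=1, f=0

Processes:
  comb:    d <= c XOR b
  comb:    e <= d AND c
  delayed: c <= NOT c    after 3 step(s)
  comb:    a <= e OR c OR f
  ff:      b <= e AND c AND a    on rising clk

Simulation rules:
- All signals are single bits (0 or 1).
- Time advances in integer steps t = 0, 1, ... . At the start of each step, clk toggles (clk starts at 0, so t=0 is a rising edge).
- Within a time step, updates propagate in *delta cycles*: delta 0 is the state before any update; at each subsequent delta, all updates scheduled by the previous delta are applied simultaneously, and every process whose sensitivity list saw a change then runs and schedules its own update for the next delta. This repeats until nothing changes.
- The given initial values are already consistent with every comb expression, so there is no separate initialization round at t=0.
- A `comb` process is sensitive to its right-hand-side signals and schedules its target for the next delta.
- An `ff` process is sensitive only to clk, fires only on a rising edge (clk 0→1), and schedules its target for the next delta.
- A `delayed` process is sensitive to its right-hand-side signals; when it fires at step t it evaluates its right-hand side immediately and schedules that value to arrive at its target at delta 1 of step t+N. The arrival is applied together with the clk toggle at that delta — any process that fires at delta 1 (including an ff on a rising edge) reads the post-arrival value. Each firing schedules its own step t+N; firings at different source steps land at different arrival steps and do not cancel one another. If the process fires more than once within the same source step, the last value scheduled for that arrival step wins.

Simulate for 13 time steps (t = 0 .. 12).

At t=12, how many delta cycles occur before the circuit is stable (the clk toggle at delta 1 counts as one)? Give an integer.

4

[bits: d,e,a,clk,f,b,c]
t=0: Δ0=1110001 Δ1=1111001 Δ2=1111011 Δ3=0111011 Δ4=0011011 | 4Δ
t=1: Δ0=0011011 Δ1=0010011 | 1Δ
t=2: Δ0=0010011 Δ1=0011011 Δ2=0011001 Δ3=1011001 Δ4=1111001 | 4Δ
t=3: Δ0=1111001 Δ1=1110001 | 1Δ
t=4: Δ0=1110001 Δ1=1111001 Δ2=1111011 Δ3=0111011 Δ4=0011011 | 4Δ
t=5: Δ0=0011011 Δ1=0010011 | 1Δ
t=6: Δ0=0010011 Δ1=0011011 Δ2=0011001 Δ3=1011001 Δ4=1111001 | 4Δ
t=7: Δ0=1111001 Δ1=1110001 | 1Δ
t=8: Δ0=1110001 Δ1=1111001 Δ2=1111011 Δ3=0111011 Δ4=0011011 | 4Δ
t=9: Δ0=0011011 Δ1=0010011 | 1Δ
t=10: Δ0=0010011 Δ1=0011011 Δ2=0011001 Δ3=1011001 Δ4=1111001 | 4Δ
t=11: Δ0=1111001 Δ1=1110001 | 1Δ
t=12: Δ0=1110001 Δ1=1111001 Δ2=1111011 Δ3=0111011 Δ4=0011011 | 4Δ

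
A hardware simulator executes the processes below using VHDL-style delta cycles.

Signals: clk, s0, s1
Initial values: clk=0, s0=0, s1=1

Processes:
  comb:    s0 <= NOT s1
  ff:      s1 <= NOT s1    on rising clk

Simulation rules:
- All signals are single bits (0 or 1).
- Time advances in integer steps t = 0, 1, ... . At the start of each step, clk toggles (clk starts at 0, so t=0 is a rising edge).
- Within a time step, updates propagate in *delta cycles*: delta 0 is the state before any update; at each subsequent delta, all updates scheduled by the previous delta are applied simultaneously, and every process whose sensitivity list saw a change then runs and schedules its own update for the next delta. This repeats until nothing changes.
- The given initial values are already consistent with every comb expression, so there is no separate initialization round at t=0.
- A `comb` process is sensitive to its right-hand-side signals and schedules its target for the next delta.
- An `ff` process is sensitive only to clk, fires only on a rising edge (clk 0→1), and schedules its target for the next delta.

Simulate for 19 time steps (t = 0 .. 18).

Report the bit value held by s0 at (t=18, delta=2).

1

t0.Δ0 clk=0 s0=0 s1=1
t0.Δ1 clk=1 s0=0 s1=1
t0.Δ2 clk=1 s0=0 s1=0
t0.Δ3 clk=1 s0=1 s1=0
t1.Δ0 clk=1 s0=1 s1=0
t1.Δ1 clk=0 s0=1 s1=0
t2.Δ0 clk=0 s0=1 s1=0
t2.Δ1 clk=1 s0=1 s1=0
t2.Δ2 clk=1 s0=1 s1=1
t2.Δ3 clk=1 s0=0 s1=1
t3.Δ0 clk=1 s0=0 s1=1
t3.Δ1 clk=0 s0=0 s1=1
t4.Δ0 clk=0 s0=0 s1=1
t4.Δ1 clk=1 s0=0 s1=1
t4.Δ2 clk=1 s0=0 s1=0
t4.Δ3 clk=1 s0=1 s1=0
t5.Δ0 clk=1 s0=1 s1=0
t5.Δ1 clk=0 s0=1 s1=0
t6.Δ0 clk=0 s0=1 s1=0
t6.Δ1 clk=1 s0=1 s1=0
t6.Δ2 clk=1 s0=1 s1=1
t6.Δ3 clk=1 s0=0 s1=1
t7.Δ0 clk=1 s0=0 s1=1
t7.Δ1 clk=0 s0=0 s1=1
t8.Δ0 clk=0 s0=0 s1=1
t8.Δ1 clk=1 s0=0 s1=1
t8.Δ2 clk=1 s0=0 s1=0
t8.Δ3 clk=1 s0=1 s1=0
t9.Δ0 clk=1 s0=1 s1=0
t9.Δ1 clk=0 s0=1 s1=0
t10.Δ0 clk=0 s0=1 s1=0
t10.Δ1 clk=1 s0=1 s1=0
t10.Δ2 clk=1 s0=1 s1=1
t10.Δ3 clk=1 s0=0 s1=1
t11.Δ0 clk=1 s0=0 s1=1
t11.Δ1 clk=0 s0=0 s1=1
t12.Δ0 clk=0 s0=0 s1=1
t12.Δ1 clk=1 s0=0 s1=1
t12.Δ2 clk=1 s0=0 s1=0
t12.Δ3 clk=1 s0=1 s1=0
t13.Δ0 clk=1 s0=1 s1=0
t13.Δ1 clk=0 s0=1 s1=0
t14.Δ0 clk=0 s0=1 s1=0
t14.Δ1 clk=1 s0=1 s1=0
t14.Δ2 clk=1 s0=1 s1=1
t14.Δ3 clk=1 s0=0 s1=1
t15.Δ0 clk=1 s0=0 s1=1
t15.Δ1 clk=0 s0=0 s1=1
t16.Δ0 clk=0 s0=0 s1=1
t16.Δ1 clk=1 s0=0 s1=1
t16.Δ2 clk=1 s0=0 s1=0
t16.Δ3 clk=1 s0=1 s1=0
t17.Δ0 clk=1 s0=1 s1=0
t17.Δ1 clk=0 s0=1 s1=0
t18.Δ0 clk=0 s0=1 s1=0
t18.Δ1 clk=1 s0=1 s1=0
t18.Δ2 clk=1 s0=1 s1=1
t18.Δ3 clk=1 s0=0 s1=1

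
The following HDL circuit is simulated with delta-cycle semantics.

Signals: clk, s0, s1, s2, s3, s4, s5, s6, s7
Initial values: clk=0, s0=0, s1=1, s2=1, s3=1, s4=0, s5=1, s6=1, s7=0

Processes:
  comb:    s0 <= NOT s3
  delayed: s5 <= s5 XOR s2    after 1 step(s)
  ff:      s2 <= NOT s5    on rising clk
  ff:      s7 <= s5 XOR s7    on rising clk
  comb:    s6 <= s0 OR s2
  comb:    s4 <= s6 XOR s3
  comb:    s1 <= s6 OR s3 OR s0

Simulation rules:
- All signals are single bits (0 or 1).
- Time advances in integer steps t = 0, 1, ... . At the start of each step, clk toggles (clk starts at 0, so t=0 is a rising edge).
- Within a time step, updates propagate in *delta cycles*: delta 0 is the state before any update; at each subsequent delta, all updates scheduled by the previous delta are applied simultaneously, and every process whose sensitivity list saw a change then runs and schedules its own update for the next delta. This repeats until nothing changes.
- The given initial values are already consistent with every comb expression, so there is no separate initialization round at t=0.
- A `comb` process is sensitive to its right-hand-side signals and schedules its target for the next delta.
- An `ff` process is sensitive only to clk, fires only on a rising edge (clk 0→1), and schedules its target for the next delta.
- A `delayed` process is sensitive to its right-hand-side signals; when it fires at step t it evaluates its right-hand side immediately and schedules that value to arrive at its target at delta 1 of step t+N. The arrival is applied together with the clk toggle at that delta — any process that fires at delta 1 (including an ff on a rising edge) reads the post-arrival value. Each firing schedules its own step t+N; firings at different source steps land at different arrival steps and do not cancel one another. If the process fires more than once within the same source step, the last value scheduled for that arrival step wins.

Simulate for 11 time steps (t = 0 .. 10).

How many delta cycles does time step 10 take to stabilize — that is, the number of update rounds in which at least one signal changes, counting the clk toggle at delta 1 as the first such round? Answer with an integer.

t=0 Δ0: s2=1 s6=1 s1=1 s5=1 s0=0 s3=1 s7=0 s4=0 clk=0
  Δ1: clk:0→1
  Δ2: s2:1→0, s7:0→1
  Δ3: s6:1→0
  Δ4: s4:0→1
  (4Δ to stable)
t=1 Δ0: s2=0 s6=0 s1=1 s5=1 s0=0 s3=1 s7=1 s4=1 clk=1
  Δ1: clk:1→0
  (1Δ to stable)
t=2 Δ0: s2=0 s6=0 s1=1 s5=1 s0=0 s3=1 s7=1 s4=1 clk=0
  Δ1: clk:0→1
  Δ2: s7:1→0
  (2Δ to stable)
t=3 Δ0: s2=0 s6=0 s1=1 s5=1 s0=0 s3=1 s7=0 s4=1 clk=1
  Δ1: clk:1→0
  (1Δ to stable)
t=4 Δ0: s2=0 s6=0 s1=1 s5=1 s0=0 s3=1 s7=0 s4=1 clk=0
  Δ1: clk:0→1
  Δ2: s7:0→1
  (2Δ to stable)
t=5 Δ0: s2=0 s6=0 s1=1 s5=1 s0=0 s3=1 s7=1 s4=1 clk=1
  Δ1: clk:1→0
  (1Δ to stable)
t=6 Δ0: s2=0 s6=0 s1=1 s5=1 s0=0 s3=1 s7=1 s4=1 clk=0
  Δ1: clk:0→1
  Δ2: s7:1→0
  (2Δ to stable)
t=7 Δ0: s2=0 s6=0 s1=1 s5=1 s0=0 s3=1 s7=0 s4=1 clk=1
  Δ1: clk:1→0
  (1Δ to stable)
t=8 Δ0: s2=0 s6=0 s1=1 s5=1 s0=0 s3=1 s7=0 s4=1 clk=0
  Δ1: clk:0→1
  Δ2: s7:0→1
  (2Δ to stable)
t=9 Δ0: s2=0 s6=0 s1=1 s5=1 s0=0 s3=1 s7=1 s4=1 clk=1
  Δ1: clk:1→0
  (1Δ to stable)
t=10 Δ0: s2=0 s6=0 s1=1 s5=1 s0=0 s3=1 s7=1 s4=1 clk=0
  Δ1: clk:0→1
  Δ2: s7:1→0
  (2Δ to stable)

2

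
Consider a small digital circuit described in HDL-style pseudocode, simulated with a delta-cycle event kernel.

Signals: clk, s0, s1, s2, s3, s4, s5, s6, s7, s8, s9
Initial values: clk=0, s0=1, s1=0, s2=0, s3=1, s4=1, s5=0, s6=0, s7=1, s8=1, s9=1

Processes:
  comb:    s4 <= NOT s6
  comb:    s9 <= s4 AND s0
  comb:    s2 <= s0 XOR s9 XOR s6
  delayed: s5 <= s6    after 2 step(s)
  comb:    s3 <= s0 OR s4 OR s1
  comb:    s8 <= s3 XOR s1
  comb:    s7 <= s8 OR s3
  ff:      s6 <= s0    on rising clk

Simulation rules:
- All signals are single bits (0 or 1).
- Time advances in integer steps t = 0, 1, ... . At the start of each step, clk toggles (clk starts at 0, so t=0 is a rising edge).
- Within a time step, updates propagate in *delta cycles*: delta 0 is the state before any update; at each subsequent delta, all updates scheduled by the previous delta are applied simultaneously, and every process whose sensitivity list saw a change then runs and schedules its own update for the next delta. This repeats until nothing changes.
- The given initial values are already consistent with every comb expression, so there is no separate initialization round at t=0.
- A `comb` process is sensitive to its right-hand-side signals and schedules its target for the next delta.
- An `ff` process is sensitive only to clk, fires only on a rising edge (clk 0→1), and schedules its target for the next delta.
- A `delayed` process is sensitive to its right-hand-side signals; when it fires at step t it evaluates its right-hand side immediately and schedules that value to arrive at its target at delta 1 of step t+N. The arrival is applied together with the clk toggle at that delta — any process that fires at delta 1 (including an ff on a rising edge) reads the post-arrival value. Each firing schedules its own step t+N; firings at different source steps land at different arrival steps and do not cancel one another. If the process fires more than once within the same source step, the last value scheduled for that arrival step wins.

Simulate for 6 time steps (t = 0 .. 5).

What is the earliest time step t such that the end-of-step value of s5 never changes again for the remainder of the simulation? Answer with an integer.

[bits: s4,s9,s3,s8,s2,s5,clk,s6,s0,s7,s1]
t=0: Δ0=11110000110 Δ1=11110010110 Δ2=11110011110 Δ3=01111011110 Δ4=00111011110 Δ5=00110011110 | 5Δ
t=1: Δ0=00110011110 Δ1=00110001110 | 1Δ
t=2: Δ0=00110001110 Δ1=00110111110 | 1Δ
t=3: Δ0=00110111110 Δ1=00110101110 | 1Δ
t=4: Δ0=00110101110 Δ1=00110111110 | 1Δ
t=5: Δ0=00110111110 Δ1=00110101110 | 1Δ

2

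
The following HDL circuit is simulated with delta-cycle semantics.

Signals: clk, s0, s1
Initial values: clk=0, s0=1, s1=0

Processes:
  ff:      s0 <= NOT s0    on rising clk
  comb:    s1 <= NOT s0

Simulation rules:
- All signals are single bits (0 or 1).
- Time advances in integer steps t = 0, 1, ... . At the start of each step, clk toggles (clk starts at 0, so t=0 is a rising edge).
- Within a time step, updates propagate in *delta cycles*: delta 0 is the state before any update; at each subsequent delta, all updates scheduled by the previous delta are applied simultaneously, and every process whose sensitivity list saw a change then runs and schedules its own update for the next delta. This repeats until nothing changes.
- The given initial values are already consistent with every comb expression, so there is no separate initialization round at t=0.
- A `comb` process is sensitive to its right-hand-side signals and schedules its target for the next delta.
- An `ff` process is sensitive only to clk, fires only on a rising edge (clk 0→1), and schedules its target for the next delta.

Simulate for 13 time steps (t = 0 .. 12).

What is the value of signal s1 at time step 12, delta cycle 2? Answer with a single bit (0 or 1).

[bits: s0,clk,s1]
t=0: Δ0=100 Δ1=110 Δ2=010 Δ3=011 | 3Δ
t=1: Δ0=011 Δ1=001 | 1Δ
t=2: Δ0=001 Δ1=011 Δ2=111 Δ3=110 | 3Δ
t=3: Δ0=110 Δ1=100 | 1Δ
t=4: Δ0=100 Δ1=110 Δ2=010 Δ3=011 | 3Δ
t=5: Δ0=011 Δ1=001 | 1Δ
t=6: Δ0=001 Δ1=011 Δ2=111 Δ3=110 | 3Δ
t=7: Δ0=110 Δ1=100 | 1Δ
t=8: Δ0=100 Δ1=110 Δ2=010 Δ3=011 | 3Δ
t=9: Δ0=011 Δ1=001 | 1Δ
t=10: Δ0=001 Δ1=011 Δ2=111 Δ3=110 | 3Δ
t=11: Δ0=110 Δ1=100 | 1Δ
t=12: Δ0=100 Δ1=110 Δ2=010 Δ3=011 | 3Δ

0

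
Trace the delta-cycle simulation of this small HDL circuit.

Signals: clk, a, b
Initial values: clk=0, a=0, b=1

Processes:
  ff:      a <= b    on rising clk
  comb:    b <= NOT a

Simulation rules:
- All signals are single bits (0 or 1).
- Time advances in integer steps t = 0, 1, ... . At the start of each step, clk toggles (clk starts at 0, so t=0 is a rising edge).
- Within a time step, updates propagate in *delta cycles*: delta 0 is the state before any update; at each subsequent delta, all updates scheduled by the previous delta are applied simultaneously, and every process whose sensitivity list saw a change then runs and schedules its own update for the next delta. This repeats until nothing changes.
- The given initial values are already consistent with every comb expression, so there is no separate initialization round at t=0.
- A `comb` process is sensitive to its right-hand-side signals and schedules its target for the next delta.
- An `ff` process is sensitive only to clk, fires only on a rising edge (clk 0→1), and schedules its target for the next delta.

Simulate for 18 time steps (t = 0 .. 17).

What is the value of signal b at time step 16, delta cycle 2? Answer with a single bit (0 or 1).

1

[bits: clk,b,a]
t=0: Δ0=010 Δ1=110 Δ2=111 Δ3=101 | 3Δ
t=1: Δ0=101 Δ1=001 | 1Δ
t=2: Δ0=001 Δ1=101 Δ2=100 Δ3=110 | 3Δ
t=3: Δ0=110 Δ1=010 | 1Δ
t=4: Δ0=010 Δ1=110 Δ2=111 Δ3=101 | 3Δ
t=5: Δ0=101 Δ1=001 | 1Δ
t=6: Δ0=001 Δ1=101 Δ2=100 Δ3=110 | 3Δ
t=7: Δ0=110 Δ1=010 | 1Δ
t=8: Δ0=010 Δ1=110 Δ2=111 Δ3=101 | 3Δ
t=9: Δ0=101 Δ1=001 | 1Δ
t=10: Δ0=001 Δ1=101 Δ2=100 Δ3=110 | 3Δ
t=11: Δ0=110 Δ1=010 | 1Δ
t=12: Δ0=010 Δ1=110 Δ2=111 Δ3=101 | 3Δ
t=13: Δ0=101 Δ1=001 | 1Δ
t=14: Δ0=001 Δ1=101 Δ2=100 Δ3=110 | 3Δ
t=15: Δ0=110 Δ1=010 | 1Δ
t=16: Δ0=010 Δ1=110 Δ2=111 Δ3=101 | 3Δ
t=17: Δ0=101 Δ1=001 | 1Δ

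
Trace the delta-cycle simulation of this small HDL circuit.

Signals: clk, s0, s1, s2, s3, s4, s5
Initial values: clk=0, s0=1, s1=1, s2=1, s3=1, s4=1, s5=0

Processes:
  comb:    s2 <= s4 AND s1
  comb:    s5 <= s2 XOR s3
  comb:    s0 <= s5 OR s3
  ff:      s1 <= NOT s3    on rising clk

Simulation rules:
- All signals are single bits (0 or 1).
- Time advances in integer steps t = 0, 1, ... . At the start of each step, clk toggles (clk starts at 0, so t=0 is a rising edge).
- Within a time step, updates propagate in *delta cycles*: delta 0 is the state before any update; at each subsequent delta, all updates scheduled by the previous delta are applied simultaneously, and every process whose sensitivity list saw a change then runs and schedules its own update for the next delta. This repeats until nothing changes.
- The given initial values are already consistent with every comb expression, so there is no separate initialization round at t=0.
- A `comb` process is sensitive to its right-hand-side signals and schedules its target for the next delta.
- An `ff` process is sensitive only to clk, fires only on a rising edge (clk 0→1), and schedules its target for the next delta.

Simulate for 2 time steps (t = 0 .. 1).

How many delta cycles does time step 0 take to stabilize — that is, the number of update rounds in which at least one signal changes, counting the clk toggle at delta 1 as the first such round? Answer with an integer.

4

[bits: clk,s4,s5,s0,s2,s3,s1]
t=0: Δ0=0101111 Δ1=1101111 Δ2=1101110 Δ3=1101010 Δ4=1111010 | 4Δ
t=1: Δ0=1111010 Δ1=0111010 | 1Δ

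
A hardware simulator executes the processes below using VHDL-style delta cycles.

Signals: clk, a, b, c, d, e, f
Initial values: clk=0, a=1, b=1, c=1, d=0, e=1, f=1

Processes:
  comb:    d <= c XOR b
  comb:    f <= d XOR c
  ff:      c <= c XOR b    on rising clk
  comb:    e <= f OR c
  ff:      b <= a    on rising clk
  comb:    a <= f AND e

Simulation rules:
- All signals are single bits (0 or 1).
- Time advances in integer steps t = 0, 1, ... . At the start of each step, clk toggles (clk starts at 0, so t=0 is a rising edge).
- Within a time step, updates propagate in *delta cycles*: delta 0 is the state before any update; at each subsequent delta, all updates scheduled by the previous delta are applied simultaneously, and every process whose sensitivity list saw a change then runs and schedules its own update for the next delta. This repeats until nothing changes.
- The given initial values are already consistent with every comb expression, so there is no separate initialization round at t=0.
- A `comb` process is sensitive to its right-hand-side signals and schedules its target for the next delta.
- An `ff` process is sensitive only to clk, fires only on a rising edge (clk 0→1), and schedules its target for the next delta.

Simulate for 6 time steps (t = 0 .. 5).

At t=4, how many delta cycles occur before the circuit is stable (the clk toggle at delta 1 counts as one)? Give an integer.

6

t0.Δ0 b=1 clk=0 f=1 e=1 d=0 a=1 c=1
t0.Δ1 b=1 clk=1 f=1 e=1 d=0 a=1 c=1
t0.Δ2 b=1 clk=1 f=1 e=1 d=0 a=1 c=0
t0.Δ3 b=1 clk=1 f=0 e=1 d=1 a=1 c=0
t0.Δ4 b=1 clk=1 f=1 e=0 d=1 a=0 c=0
t0.Δ5 b=1 clk=1 f=1 e=1 d=1 a=0 c=0
t0.Δ6 b=1 clk=1 f=1 e=1 d=1 a=1 c=0
t1.Δ0 b=1 clk=1 f=1 e=1 d=1 a=1 c=0
t1.Δ1 b=1 clk=0 f=1 e=1 d=1 a=1 c=0
t2.Δ0 b=1 clk=0 f=1 e=1 d=1 a=1 c=0
t2.Δ1 b=1 clk=1 f=1 e=1 d=1 a=1 c=0
t2.Δ2 b=1 clk=1 f=1 e=1 d=1 a=1 c=1
t2.Δ3 b=1 clk=1 f=0 e=1 d=0 a=1 c=1
t2.Δ4 b=1 clk=1 f=1 e=1 d=0 a=0 c=1
t2.Δ5 b=1 clk=1 f=1 e=1 d=0 a=1 c=1
t3.Δ0 b=1 clk=1 f=1 e=1 d=0 a=1 c=1
t3.Δ1 b=1 clk=0 f=1 e=1 d=0 a=1 c=1
t4.Δ0 b=1 clk=0 f=1 e=1 d=0 a=1 c=1
t4.Δ1 b=1 clk=1 f=1 e=1 d=0 a=1 c=1
t4.Δ2 b=1 clk=1 f=1 e=1 d=0 a=1 c=0
t4.Δ3 b=1 clk=1 f=0 e=1 d=1 a=1 c=0
t4.Δ4 b=1 clk=1 f=1 e=0 d=1 a=0 c=0
t4.Δ5 b=1 clk=1 f=1 e=1 d=1 a=0 c=0
t4.Δ6 b=1 clk=1 f=1 e=1 d=1 a=1 c=0
t5.Δ0 b=1 clk=1 f=1 e=1 d=1 a=1 c=0
t5.Δ1 b=1 clk=0 f=1 e=1 d=1 a=1 c=0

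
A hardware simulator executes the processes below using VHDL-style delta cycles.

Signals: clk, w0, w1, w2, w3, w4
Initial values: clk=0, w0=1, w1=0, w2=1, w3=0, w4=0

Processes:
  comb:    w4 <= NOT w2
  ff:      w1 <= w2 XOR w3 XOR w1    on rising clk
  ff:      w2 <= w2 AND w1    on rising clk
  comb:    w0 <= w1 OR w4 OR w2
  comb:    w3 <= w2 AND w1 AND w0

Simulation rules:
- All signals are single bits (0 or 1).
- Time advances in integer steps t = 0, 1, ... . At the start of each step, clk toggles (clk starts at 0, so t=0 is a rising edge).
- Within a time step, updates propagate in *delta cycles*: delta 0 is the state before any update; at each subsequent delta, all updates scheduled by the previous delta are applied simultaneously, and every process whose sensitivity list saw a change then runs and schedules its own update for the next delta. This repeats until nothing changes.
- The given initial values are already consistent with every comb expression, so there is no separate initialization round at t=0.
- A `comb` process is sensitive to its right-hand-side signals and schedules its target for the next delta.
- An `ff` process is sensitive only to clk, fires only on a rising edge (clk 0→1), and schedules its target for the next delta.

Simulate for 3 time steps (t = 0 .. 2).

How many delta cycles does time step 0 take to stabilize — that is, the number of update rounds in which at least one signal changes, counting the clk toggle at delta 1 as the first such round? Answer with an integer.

t0.Δ0 w0=1 w1=0 w2=1 w4=0 clk=0 w3=0
t0.Δ1 w0=1 w1=0 w2=1 w4=0 clk=1 w3=0
t0.Δ2 w0=1 w1=1 w2=0 w4=0 clk=1 w3=0
t0.Δ3 w0=1 w1=1 w2=0 w4=1 clk=1 w3=0
t1.Δ0 w0=1 w1=1 w2=0 w4=1 clk=1 w3=0
t1.Δ1 w0=1 w1=1 w2=0 w4=1 clk=0 w3=0
t2.Δ0 w0=1 w1=1 w2=0 w4=1 clk=0 w3=0
t2.Δ1 w0=1 w1=1 w2=0 w4=1 clk=1 w3=0

3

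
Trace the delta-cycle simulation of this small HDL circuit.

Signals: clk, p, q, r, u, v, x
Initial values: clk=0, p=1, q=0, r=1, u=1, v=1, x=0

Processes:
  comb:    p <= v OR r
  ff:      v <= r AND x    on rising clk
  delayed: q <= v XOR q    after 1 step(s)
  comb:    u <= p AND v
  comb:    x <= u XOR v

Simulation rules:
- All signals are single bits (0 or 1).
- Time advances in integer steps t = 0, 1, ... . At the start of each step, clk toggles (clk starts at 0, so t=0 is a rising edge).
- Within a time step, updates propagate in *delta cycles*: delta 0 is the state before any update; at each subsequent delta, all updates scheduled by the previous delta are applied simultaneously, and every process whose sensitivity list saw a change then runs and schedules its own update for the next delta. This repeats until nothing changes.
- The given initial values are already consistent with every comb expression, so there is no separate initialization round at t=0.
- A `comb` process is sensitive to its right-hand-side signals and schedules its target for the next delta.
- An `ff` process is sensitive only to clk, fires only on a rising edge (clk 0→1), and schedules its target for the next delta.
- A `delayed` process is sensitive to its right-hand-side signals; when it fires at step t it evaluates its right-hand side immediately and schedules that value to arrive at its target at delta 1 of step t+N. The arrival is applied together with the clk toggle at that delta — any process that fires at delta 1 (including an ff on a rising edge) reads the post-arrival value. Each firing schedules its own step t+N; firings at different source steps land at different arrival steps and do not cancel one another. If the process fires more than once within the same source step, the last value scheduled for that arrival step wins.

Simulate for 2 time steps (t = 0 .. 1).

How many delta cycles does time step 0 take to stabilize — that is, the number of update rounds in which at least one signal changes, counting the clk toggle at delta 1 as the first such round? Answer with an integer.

t=0 Δ0: u=1 p=1 x=0 v=1 r=1 clk=0 q=0
  Δ1: clk:0→1
  Δ2: v:1→0
  Δ3: u:1→0, x:0→1
  Δ4: x:1→0
  (4Δ to stable)
t=1 Δ0: u=0 p=1 x=0 v=0 r=1 clk=1 q=0
  Δ1: clk:1→0
  (1Δ to stable)

4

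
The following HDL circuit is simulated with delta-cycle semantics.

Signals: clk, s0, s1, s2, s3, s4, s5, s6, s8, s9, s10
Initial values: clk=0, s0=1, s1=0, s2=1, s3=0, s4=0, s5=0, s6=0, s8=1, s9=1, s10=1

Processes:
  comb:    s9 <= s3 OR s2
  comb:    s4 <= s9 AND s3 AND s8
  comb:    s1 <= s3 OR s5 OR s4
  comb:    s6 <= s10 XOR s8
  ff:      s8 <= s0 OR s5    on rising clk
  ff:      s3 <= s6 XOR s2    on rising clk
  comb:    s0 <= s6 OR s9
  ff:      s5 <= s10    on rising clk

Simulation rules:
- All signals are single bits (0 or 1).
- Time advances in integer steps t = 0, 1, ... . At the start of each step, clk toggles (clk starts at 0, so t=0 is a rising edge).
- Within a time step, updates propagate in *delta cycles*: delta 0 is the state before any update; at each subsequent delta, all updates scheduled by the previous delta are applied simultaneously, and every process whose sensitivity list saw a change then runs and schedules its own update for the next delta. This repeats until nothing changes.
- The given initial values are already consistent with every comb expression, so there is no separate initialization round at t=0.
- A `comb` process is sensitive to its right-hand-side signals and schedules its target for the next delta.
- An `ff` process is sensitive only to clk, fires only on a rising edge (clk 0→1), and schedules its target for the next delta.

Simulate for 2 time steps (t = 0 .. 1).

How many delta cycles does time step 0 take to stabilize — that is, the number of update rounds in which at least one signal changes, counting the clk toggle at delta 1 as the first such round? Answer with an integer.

[bits: s10,s8,s9,s1,s3,s5,s6,s0,s4,s2,clk]
t=0: Δ0=11100001010 Δ1=11100001011 Δ2=11101101011 Δ3=11111101111 | 3Δ
t=1: Δ0=11111101111 Δ1=11111101110 | 1Δ

3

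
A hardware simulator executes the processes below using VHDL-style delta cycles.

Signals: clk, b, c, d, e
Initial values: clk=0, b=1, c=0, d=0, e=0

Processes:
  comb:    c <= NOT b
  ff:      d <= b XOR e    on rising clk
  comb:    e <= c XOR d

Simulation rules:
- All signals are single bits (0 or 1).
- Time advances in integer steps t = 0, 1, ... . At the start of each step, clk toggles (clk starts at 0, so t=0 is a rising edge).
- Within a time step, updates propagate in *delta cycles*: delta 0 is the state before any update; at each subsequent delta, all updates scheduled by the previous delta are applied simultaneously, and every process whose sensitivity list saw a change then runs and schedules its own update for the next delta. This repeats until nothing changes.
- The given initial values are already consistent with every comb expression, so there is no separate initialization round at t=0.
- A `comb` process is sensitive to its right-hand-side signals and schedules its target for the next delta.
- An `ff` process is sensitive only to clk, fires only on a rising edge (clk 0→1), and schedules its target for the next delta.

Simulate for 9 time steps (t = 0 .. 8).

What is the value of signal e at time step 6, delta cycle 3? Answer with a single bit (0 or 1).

t=0 Δ0: d=0 clk=0 c=0 b=1 e=0
  Δ1: clk:0→1
  Δ2: d:0→1
  Δ3: e:0→1
  (3Δ to stable)
t=1 Δ0: d=1 clk=1 c=0 b=1 e=1
  Δ1: clk:1→0
  (1Δ to stable)
t=2 Δ0: d=1 clk=0 c=0 b=1 e=1
  Δ1: clk:0→1
  Δ2: d:1→0
  Δ3: e:1→0
  (3Δ to stable)
t=3 Δ0: d=0 clk=1 c=0 b=1 e=0
  Δ1: clk:1→0
  (1Δ to stable)
t=4 Δ0: d=0 clk=0 c=0 b=1 e=0
  Δ1: clk:0→1
  Δ2: d:0→1
  Δ3: e:0→1
  (3Δ to stable)
t=5 Δ0: d=1 clk=1 c=0 b=1 e=1
  Δ1: clk:1→0
  (1Δ to stable)
t=6 Δ0: d=1 clk=0 c=0 b=1 e=1
  Δ1: clk:0→1
  Δ2: d:1→0
  Δ3: e:1→0
  (3Δ to stable)
t=7 Δ0: d=0 clk=1 c=0 b=1 e=0
  Δ1: clk:1→0
  (1Δ to stable)
t=8 Δ0: d=0 clk=0 c=0 b=1 e=0
  Δ1: clk:0→1
  Δ2: d:0→1
  Δ3: e:0→1
  (3Δ to stable)

0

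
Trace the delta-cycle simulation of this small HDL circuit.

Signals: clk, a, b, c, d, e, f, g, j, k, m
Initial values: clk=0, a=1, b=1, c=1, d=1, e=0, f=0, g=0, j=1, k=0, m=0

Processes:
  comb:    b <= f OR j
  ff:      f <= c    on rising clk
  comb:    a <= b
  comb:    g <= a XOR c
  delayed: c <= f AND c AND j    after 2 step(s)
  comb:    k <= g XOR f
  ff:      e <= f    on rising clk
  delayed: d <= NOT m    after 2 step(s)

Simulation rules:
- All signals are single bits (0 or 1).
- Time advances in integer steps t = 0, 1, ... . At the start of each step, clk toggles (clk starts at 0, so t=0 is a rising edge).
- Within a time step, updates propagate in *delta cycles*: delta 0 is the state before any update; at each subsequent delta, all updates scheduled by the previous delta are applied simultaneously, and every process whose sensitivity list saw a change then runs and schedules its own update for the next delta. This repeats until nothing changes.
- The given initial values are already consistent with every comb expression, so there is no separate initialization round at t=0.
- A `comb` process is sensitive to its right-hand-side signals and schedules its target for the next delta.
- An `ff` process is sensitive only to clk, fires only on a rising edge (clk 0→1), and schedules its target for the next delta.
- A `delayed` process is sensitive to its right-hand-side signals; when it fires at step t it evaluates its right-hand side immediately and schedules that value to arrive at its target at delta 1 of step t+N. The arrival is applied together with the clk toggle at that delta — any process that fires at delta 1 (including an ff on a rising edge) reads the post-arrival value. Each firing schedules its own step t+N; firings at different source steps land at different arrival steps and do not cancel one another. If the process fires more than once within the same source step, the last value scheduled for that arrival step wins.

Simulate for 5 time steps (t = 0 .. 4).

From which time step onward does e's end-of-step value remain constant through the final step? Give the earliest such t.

2

t0.Δ0 a=1 j=1 c=1 f=0 g=0 b=1 d=1 clk=0 m=0 e=0 k=0
t0.Δ1 a=1 j=1 c=1 f=0 g=0 b=1 d=1 clk=1 m=0 e=0 k=0
t0.Δ2 a=1 j=1 c=1 f=1 g=0 b=1 d=1 clk=1 m=0 e=0 k=0
t0.Δ3 a=1 j=1 c=1 f=1 g=0 b=1 d=1 clk=1 m=0 e=0 k=1
t1.Δ0 a=1 j=1 c=1 f=1 g=0 b=1 d=1 clk=1 m=0 e=0 k=1
t1.Δ1 a=1 j=1 c=1 f=1 g=0 b=1 d=1 clk=0 m=0 e=0 k=1
t2.Δ0 a=1 j=1 c=1 f=1 g=0 b=1 d=1 clk=0 m=0 e=0 k=1
t2.Δ1 a=1 j=1 c=1 f=1 g=0 b=1 d=1 clk=1 m=0 e=0 k=1
t2.Δ2 a=1 j=1 c=1 f=1 g=0 b=1 d=1 clk=1 m=0 e=1 k=1
t3.Δ0 a=1 j=1 c=1 f=1 g=0 b=1 d=1 clk=1 m=0 e=1 k=1
t3.Δ1 a=1 j=1 c=1 f=1 g=0 b=1 d=1 clk=0 m=0 e=1 k=1
t4.Δ0 a=1 j=1 c=1 f=1 g=0 b=1 d=1 clk=0 m=0 e=1 k=1
t4.Δ1 a=1 j=1 c=1 f=1 g=0 b=1 d=1 clk=1 m=0 e=1 k=1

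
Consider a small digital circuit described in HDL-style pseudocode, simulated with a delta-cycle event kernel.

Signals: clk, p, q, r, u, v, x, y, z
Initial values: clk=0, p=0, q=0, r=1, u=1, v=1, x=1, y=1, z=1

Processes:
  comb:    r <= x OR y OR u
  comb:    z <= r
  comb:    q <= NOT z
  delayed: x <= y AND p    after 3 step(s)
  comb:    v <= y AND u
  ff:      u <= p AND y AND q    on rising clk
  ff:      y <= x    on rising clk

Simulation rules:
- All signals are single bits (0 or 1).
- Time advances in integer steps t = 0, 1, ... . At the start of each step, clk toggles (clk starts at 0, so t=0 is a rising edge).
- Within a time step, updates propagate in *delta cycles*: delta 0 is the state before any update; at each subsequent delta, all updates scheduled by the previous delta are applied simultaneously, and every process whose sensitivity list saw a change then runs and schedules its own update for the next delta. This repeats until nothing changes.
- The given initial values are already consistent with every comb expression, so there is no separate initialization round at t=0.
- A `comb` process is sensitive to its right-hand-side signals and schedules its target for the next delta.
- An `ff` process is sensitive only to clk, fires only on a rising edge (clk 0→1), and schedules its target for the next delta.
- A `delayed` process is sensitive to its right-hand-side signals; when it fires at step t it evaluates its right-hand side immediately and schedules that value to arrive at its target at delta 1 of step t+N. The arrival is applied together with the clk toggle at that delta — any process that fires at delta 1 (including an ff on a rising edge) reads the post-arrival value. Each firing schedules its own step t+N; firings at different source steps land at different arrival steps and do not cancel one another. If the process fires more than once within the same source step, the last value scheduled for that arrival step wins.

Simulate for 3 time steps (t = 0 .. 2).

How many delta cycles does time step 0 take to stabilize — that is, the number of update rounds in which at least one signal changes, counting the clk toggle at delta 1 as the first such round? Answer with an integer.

3

t0.Δ0 q=0 u=1 v=1 y=1 clk=0 z=1 x=1 p=0 r=1
t0.Δ1 q=0 u=1 v=1 y=1 clk=1 z=1 x=1 p=0 r=1
t0.Δ2 q=0 u=0 v=1 y=1 clk=1 z=1 x=1 p=0 r=1
t0.Δ3 q=0 u=0 v=0 y=1 clk=1 z=1 x=1 p=0 r=1
t1.Δ0 q=0 u=0 v=0 y=1 clk=1 z=1 x=1 p=0 r=1
t1.Δ1 q=0 u=0 v=0 y=1 clk=0 z=1 x=1 p=0 r=1
t2.Δ0 q=0 u=0 v=0 y=1 clk=0 z=1 x=1 p=0 r=1
t2.Δ1 q=0 u=0 v=0 y=1 clk=1 z=1 x=1 p=0 r=1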